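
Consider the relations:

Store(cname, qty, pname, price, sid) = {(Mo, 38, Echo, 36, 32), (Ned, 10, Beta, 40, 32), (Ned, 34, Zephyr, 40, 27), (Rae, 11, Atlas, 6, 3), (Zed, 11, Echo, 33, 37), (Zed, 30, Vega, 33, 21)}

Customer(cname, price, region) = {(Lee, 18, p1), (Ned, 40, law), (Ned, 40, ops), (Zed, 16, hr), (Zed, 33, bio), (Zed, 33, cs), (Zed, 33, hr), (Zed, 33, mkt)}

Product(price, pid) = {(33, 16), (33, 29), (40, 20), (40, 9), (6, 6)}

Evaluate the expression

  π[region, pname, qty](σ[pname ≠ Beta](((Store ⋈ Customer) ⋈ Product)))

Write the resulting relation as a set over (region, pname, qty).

{(bio, Echo, 11), (bio, Vega, 30), (cs, Echo, 11), (cs, Vega, 30), (hr, Echo, 11), (hr, Vega, 30), (law, Zephyr, 34), (mkt, Echo, 11), (mkt, Vega, 30), (ops, Zephyr, 34)}

Store ⋈ Customer (natural join on cname, price): {(Ned, 10, Beta, 40, 32, law), (Ned, 10, Beta, 40, 32, ops), (Ned, 34, Zephyr, 40, 27, law), (Ned, 34, Zephyr, 40, 27, ops), (Zed, 11, Echo, 33, 37, bio), (Zed, 11, Echo, 33, 37, cs), (Zed, 11, Echo, 33, 37, hr), (Zed, 11, Echo, 33, 37, mkt), (Zed, 30, Vega, 33, 21, bio), (Zed, 30, Vega, 33, 21, cs), (Zed, 30, Vega, 33, 21, hr), (Zed, 30, Vega, 33, 21, mkt)}
(Store ⋈ Customer) ⋈ Product (natural join on price): {(Ned, 10, Beta, 40, 32, law, 20), (Ned, 10, Beta, 40, 32, law, 9), (Ned, 10, Beta, 40, 32, ops, 20), (Ned, 10, Beta, 40, 32, ops, 9), (Ned, 34, Zephyr, 40, 27, law, 20), (Ned, 34, Zephyr, 40, 27, law, 9), (Ned, 34, Zephyr, 40, 27, ops, 20), (Ned, 34, Zephyr, 40, 27, ops, 9), (Zed, 11, Echo, 33, 37, bio, 16), (Zed, 11, Echo, 33, 37, bio, 29), (Zed, 11, Echo, 33, 37, cs, 16), (Zed, 11, Echo, 33, 37, cs, 29), (Zed, 11, Echo, 33, 37, hr, 16), (Zed, 11, Echo, 33, 37, hr, 29), (Zed, 11, Echo, 33, 37, mkt, 16), (Zed, 11, Echo, 33, 37, mkt, 29), (Zed, 30, Vega, 33, 21, bio, 16), (Zed, 30, Vega, 33, 21, bio, 29), (Zed, 30, Vega, 33, 21, cs, 16), (Zed, 30, Vega, 33, 21, cs, 29), (Zed, 30, Vega, 33, 21, hr, 16), (Zed, 30, Vega, 33, 21, hr, 29), (Zed, 30, Vega, 33, 21, mkt, 16), (Zed, 30, Vega, 33, 21, mkt, 29)}
σ[pname ≠ Beta]: keep tuples satisfying pname ≠ Beta → {(Ned, 34, Zephyr, 40, 27, law, 20), (Ned, 34, Zephyr, 40, 27, law, 9), (Ned, 34, Zephyr, 40, 27, ops, 20), (Ned, 34, Zephyr, 40, 27, ops, 9), (Zed, 11, Echo, 33, 37, bio, 16), (Zed, 11, Echo, 33, 37, bio, 29), (Zed, 11, Echo, 33, 37, cs, 16), (Zed, 11, Echo, 33, 37, cs, 29), (Zed, 11, Echo, 33, 37, hr, 16), (Zed, 11, Echo, 33, 37, hr, 29), (Zed, 11, Echo, 33, 37, mkt, 16), (Zed, 11, Echo, 33, 37, mkt, 29), (Zed, 30, Vega, 33, 21, bio, 16), (Zed, 30, Vega, 33, 21, bio, 29), (Zed, 30, Vega, 33, 21, cs, 16), (Zed, 30, Vega, 33, 21, cs, 29), (Zed, 30, Vega, 33, 21, hr, 16), (Zed, 30, Vega, 33, 21, hr, 29), (Zed, 30, Vega, 33, 21, mkt, 16), (Zed, 30, Vega, 33, 21, mkt, 29)}
π[region, pname, qty]: project onto (region, pname, qty) (10 duplicate(s) eliminated) → {(bio, Echo, 11), (bio, Vega, 30), (cs, Echo, 11), (cs, Vega, 30), (hr, Echo, 11), (hr, Vega, 30), (law, Zephyr, 34), (mkt, Echo, 11), (mkt, Vega, 30), (ops, Zephyr, 34)}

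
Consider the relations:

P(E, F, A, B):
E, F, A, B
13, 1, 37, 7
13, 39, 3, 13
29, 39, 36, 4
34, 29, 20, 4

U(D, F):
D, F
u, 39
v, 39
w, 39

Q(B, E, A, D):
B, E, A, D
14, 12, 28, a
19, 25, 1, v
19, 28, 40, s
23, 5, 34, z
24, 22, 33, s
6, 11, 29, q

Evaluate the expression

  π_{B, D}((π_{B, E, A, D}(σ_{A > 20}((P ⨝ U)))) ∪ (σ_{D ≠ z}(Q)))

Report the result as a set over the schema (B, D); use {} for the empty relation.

Natural join on F: {(13, 39, 3, 13, u), (13, 39, 3, 13, v), (13, 39, 3, 13, w), (29, 39, 36, 4, u), (29, 39, 36, 4, v), (29, 39, 36, 4, w)}
Selection A > 20: {(29, 39, 36, 4, u), (29, 39, 36, 4, v), (29, 39, 36, 4, w)}
Projecting to B, E, A, D: {(4, 29, 36, u), (4, 29, 36, v), (4, 29, 36, w)}
Selection D ≠ z: {(14, 12, 28, a), (19, 25, 1, v), (19, 28, 40, s), (24, 22, 33, s), (6, 11, 29, q)}
Set union of the two operands is {(14, 12, 28, a), (19, 25, 1, v), (19, 28, 40, s), (24, 22, 33, s), (4, 29, 36, u), (4, 29, 36, v), (4, 29, 36, w), (6, 11, 29, q)}.
Projecting to B, D: {(14, a), (19, s), (19, v), (24, s), (4, u), (4, v), (4, w), (6, q)}

{(14, a), (19, s), (19, v), (24, s), (4, u), (4, v), (4, w), (6, q)}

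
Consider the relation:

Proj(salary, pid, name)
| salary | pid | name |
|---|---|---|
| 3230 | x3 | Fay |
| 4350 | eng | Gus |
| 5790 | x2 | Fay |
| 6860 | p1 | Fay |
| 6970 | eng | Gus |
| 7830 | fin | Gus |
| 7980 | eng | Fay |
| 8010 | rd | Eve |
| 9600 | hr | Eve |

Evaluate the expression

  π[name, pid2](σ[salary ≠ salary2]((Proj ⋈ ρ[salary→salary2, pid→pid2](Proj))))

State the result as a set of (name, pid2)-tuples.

ρ[salary→salary2, pid→pid2]: schema becomes (salary2, pid2, name); tuples unchanged.
Joining Proj and ρ[salary→salary2, pid→pid2](Proj) on name yields {(3230, x3, Fay, 3230, x3), (3230, x3, Fay, 5790, x2), (3230, x3, Fay, 6860, p1), (3230, x3, Fay, 7980, eng), (4350, eng, Gus, 4350, eng), (4350, eng, Gus, 6970, eng), (4350, eng, Gus, 7830, fin), (5790, x2, Fay, 3230, x3), (5790, x2, Fay, 5790, x2), (5790, x2, Fay, 6860, p1), (5790, x2, Fay, 7980, eng), (6860, p1, Fay, 3230, x3), (6860, p1, Fay, 5790, x2), (6860, p1, Fay, 6860, p1), (6860, p1, Fay, 7980, eng), (6970, eng, Gus, 4350, eng), (6970, eng, Gus, 6970, eng), (6970, eng, Gus, 7830, fin), (7830, fin, Gus, 4350, eng), (7830, fin, Gus, 6970, eng), (7830, fin, Gus, 7830, fin), (7980, eng, Fay, 3230, x3), (7980, eng, Fay, 5790, x2), (7980, eng, Fay, 6860, p1), (7980, eng, Fay, 7980, eng), (8010, rd, Eve, 8010, rd), (8010, rd, Eve, 9600, hr), (9600, hr, Eve, 8010, rd), (9600, hr, Eve, 9600, hr)}.
Apply σ_{salary ≠ salary2}; surviving tuples: {(3230, x3, Fay, 5790, x2), (3230, x3, Fay, 6860, p1), (3230, x3, Fay, 7980, eng), (4350, eng, Gus, 6970, eng), (4350, eng, Gus, 7830, fin), (5790, x2, Fay, 3230, x3), (5790, x2, Fay, 6860, p1), (5790, x2, Fay, 7980, eng), (6860, p1, Fay, 3230, x3), (6860, p1, Fay, 5790, x2), (6860, p1, Fay, 7980, eng), (6970, eng, Gus, 4350, eng), (6970, eng, Gus, 7830, fin), (7830, fin, Gus, 4350, eng), (7830, fin, Gus, 6970, eng), (7980, eng, Fay, 3230, x3), (7980, eng, Fay, 5790, x2), (7980, eng, Fay, 6860, p1), (8010, rd, Eve, 9600, hr), (9600, hr, Eve, 8010, rd)}
Projecting to name, pid2 (12 duplicate(s) eliminated): {(Eve, hr), (Eve, rd), (Fay, eng), (Fay, p1), (Fay, x2), (Fay, x3), (Gus, eng), (Gus, fin)}

{(Eve, hr), (Eve, rd), (Fay, eng), (Fay, p1), (Fay, x2), (Fay, x3), (Gus, eng), (Gus, fin)}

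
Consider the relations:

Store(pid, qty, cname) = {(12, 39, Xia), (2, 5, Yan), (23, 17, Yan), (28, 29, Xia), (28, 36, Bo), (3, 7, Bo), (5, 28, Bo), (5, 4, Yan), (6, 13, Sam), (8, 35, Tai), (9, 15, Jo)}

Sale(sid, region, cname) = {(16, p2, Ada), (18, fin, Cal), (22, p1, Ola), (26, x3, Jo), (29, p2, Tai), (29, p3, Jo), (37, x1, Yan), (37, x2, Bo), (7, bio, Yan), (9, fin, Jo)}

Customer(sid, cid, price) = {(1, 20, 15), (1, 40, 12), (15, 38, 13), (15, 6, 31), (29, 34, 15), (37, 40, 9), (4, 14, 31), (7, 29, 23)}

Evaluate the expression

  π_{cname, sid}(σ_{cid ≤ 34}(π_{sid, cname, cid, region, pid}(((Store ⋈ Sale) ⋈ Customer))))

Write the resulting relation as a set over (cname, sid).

{(Jo, 29), (Tai, 29), (Yan, 7)}

Store ⋈ Sale (natural join on cname): {(2, 5, Yan, 37, x1), (2, 5, Yan, 7, bio), (23, 17, Yan, 37, x1), (23, 17, Yan, 7, bio), (28, 36, Bo, 37, x2), (3, 7, Bo, 37, x2), (5, 28, Bo, 37, x2), (5, 4, Yan, 37, x1), (5, 4, Yan, 7, bio), (8, 35, Tai, 29, p2), (9, 15, Jo, 26, x3), (9, 15, Jo, 29, p3), (9, 15, Jo, 9, fin)}
(Store ⋈ Sale) ⋈ Customer (natural join on sid): {(2, 5, Yan, 37, x1, 40, 9), (2, 5, Yan, 7, bio, 29, 23), (23, 17, Yan, 37, x1, 40, 9), (23, 17, Yan, 7, bio, 29, 23), (28, 36, Bo, 37, x2, 40, 9), (3, 7, Bo, 37, x2, 40, 9), (5, 28, Bo, 37, x2, 40, 9), (5, 4, Yan, 37, x1, 40, 9), (5, 4, Yan, 7, bio, 29, 23), (8, 35, Tai, 29, p2, 34, 15), (9, 15, Jo, 29, p3, 34, 15)}
Projecting to sid, cname, cid, region, pid: {(29, Jo, 34, p3, 9), (29, Tai, 34, p2, 8), (37, Bo, 40, x2, 28), (37, Bo, 40, x2, 3), (37, Bo, 40, x2, 5), (37, Yan, 40, x1, 2), (37, Yan, 40, x1, 23), (37, Yan, 40, x1, 5), (7, Yan, 29, bio, 2), (7, Yan, 29, bio, 23), (7, Yan, 29, bio, 5)}
σ[cid ≤ 34]: keep tuples satisfying cid ≤ 34 → {(29, Jo, 34, p3, 9), (29, Tai, 34, p2, 8), (7, Yan, 29, bio, 2), (7, Yan, 29, bio, 23), (7, Yan, 29, bio, 5)}
Projecting to cname, sid (2 duplicate(s) eliminated): {(Jo, 29), (Tai, 29), (Yan, 7)}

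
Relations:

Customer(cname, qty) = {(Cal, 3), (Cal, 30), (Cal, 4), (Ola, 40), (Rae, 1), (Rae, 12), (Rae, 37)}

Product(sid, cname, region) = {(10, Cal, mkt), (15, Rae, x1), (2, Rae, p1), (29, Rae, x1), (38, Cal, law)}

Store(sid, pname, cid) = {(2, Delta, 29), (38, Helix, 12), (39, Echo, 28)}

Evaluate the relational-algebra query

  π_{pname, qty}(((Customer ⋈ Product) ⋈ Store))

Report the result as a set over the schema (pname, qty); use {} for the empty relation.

Joining Customer and Product on cname yields {(Cal, 3, 10, mkt), (Cal, 3, 38, law), (Cal, 30, 10, mkt), (Cal, 30, 38, law), (Cal, 4, 10, mkt), (Cal, 4, 38, law), (Rae, 1, 15, x1), (Rae, 1, 2, p1), (Rae, 1, 29, x1), (Rae, 12, 15, x1), (Rae, 12, 2, p1), (Rae, 12, 29, x1), (Rae, 37, 15, x1), (Rae, 37, 2, p1), (Rae, 37, 29, x1)}.
Joining (Customer ⋈ Product) and Store on sid yields {(Cal, 3, 38, law, Helix, 12), (Cal, 30, 38, law, Helix, 12), (Cal, 4, 38, law, Helix, 12), (Rae, 1, 2, p1, Delta, 29), (Rae, 12, 2, p1, Delta, 29), (Rae, 37, 2, p1, Delta, 29)}.
Keep only column(s) pname, qty: {(Delta, 1), (Delta, 12), (Delta, 37), (Helix, 3), (Helix, 30), (Helix, 4)}

{(Delta, 1), (Delta, 12), (Delta, 37), (Helix, 3), (Helix, 30), (Helix, 4)}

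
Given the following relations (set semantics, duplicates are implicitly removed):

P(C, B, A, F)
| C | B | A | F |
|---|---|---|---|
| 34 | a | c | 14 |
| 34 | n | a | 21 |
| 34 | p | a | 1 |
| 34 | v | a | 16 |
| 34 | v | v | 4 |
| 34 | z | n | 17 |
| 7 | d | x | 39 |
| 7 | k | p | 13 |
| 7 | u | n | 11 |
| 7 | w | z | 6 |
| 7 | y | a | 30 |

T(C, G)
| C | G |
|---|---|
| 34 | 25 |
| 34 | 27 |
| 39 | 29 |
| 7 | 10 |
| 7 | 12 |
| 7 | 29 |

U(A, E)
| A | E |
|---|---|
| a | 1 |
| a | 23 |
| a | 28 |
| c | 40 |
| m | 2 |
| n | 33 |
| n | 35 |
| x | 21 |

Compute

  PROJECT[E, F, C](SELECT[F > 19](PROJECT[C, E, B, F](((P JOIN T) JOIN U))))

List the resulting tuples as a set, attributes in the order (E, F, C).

P ⋈ T (natural join on C): {(34, a, c, 14, 25), (34, a, c, 14, 27), (34, n, a, 21, 25), (34, n, a, 21, 27), (34, p, a, 1, 25), (34, p, a, 1, 27), (34, v, a, 16, 25), (34, v, a, 16, 27), (34, v, v, 4, 25), (34, v, v, 4, 27), (34, z, n, 17, 25), (34, z, n, 17, 27), (7, d, x, 39, 10), (7, d, x, 39, 12), (7, d, x, 39, 29), (7, k, p, 13, 10), (7, k, p, 13, 12), (7, k, p, 13, 29), (7, u, n, 11, 10), (7, u, n, 11, 12), (7, u, n, 11, 29), (7, w, z, 6, 10), (7, w, z, 6, 12), (7, w, z, 6, 29), (7, y, a, 30, 10), (7, y, a, 30, 12), (7, y, a, 30, 29)}
(P JOIN T) ⋈ U (natural join on A): {(34, a, c, 14, 25, 40), (34, a, c, 14, 27, 40), (34, n, a, 21, 25, 1), (34, n, a, 21, 25, 23), (34, n, a, 21, 25, 28), (34, n, a, 21, 27, 1), (34, n, a, 21, 27, 23), (34, n, a, 21, 27, 28), (34, p, a, 1, 25, 1), (34, p, a, 1, 25, 23), (34, p, a, 1, 25, 28), (34, p, a, 1, 27, 1), (34, p, a, 1, 27, 23), (34, p, a, 1, 27, 28), (34, v, a, 16, 25, 1), (34, v, a, 16, 25, 23), (34, v, a, 16, 25, 28), (34, v, a, 16, 27, 1), (34, v, a, 16, 27, 23), (34, v, a, 16, 27, 28), (34, z, n, 17, 25, 33), (34, z, n, 17, 25, 35), (34, z, n, 17, 27, 33), (34, z, n, 17, 27, 35), (7, d, x, 39, 10, 21), (7, d, x, 39, 12, 21), (7, d, x, 39, 29, 21), (7, u, n, 11, 10, 33), (7, u, n, 11, 10, 35), (7, u, n, 11, 12, 33), (7, u, n, 11, 12, 35), (7, u, n, 11, 29, 33), (7, u, n, 11, 29, 35), (7, y, a, 30, 10, 1), (7, y, a, 30, 10, 23), (7, y, a, 30, 10, 28), (7, y, a, 30, 12, 1), (7, y, a, 30, 12, 23), (7, y, a, 30, 12, 28), (7, y, a, 30, 29, 1), (7, y, a, 30, 29, 23), (7, y, a, 30, 29, 28)}
Projecting to C, E, B, F (24 duplicate(s) eliminated): {(34, 1, n, 21), (34, 1, p, 1), (34, 1, v, 16), (34, 23, n, 21), (34, 23, p, 1), (34, 23, v, 16), (34, 28, n, 21), (34, 28, p, 1), (34, 28, v, 16), (34, 33, z, 17), (34, 35, z, 17), (34, 40, a, 14), (7, 1, y, 30), (7, 21, d, 39), (7, 23, y, 30), (7, 28, y, 30), (7, 33, u, 11), (7, 35, u, 11)}
Apply σ_{F > 19}; surviving tuples: {(34, 1, n, 21), (34, 23, n, 21), (34, 28, n, 21), (7, 1, y, 30), (7, 21, d, 39), (7, 23, y, 30), (7, 28, y, 30)}
Projecting to E, F, C: {(1, 21, 34), (1, 30, 7), (21, 39, 7), (23, 21, 34), (23, 30, 7), (28, 21, 34), (28, 30, 7)}

{(1, 21, 34), (1, 30, 7), (21, 39, 7), (23, 21, 34), (23, 30, 7), (28, 21, 34), (28, 30, 7)}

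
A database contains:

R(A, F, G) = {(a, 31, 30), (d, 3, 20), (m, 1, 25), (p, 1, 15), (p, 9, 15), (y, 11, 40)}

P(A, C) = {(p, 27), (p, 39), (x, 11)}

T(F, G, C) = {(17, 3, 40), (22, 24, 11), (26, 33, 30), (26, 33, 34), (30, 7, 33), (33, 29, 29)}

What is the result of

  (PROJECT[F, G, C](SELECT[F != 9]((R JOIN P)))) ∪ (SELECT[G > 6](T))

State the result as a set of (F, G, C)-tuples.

Natural join on A: {(p, 1, 15, 27), (p, 1, 15, 39), (p, 9, 15, 27), (p, 9, 15, 39)}
σ[F != 9]: keep tuples satisfying F != 9 → {(p, 1, 15, 27), (p, 1, 15, 39)}
π[F, G, C]: project onto (F, G, C) → {(1, 15, 27), (1, 15, 39)}
σ[G > 6]: keep tuples satisfying G > 6 → {(22, 24, 11), (26, 33, 30), (26, 33, 34), (30, 7, 33), (33, 29, 29)}
Union: {(1, 15, 27), (1, 15, 39)} with {(22, 24, 11), (26, 33, 30), (26, 33, 34), (30, 7, 33), (33, 29, 29)} → {(1, 15, 27), (1, 15, 39), (22, 24, 11), (26, 33, 30), (26, 33, 34), (30, 7, 33), (33, 29, 29)}

{(1, 15, 27), (1, 15, 39), (22, 24, 11), (26, 33, 30), (26, 33, 34), (30, 7, 33), (33, 29, 29)}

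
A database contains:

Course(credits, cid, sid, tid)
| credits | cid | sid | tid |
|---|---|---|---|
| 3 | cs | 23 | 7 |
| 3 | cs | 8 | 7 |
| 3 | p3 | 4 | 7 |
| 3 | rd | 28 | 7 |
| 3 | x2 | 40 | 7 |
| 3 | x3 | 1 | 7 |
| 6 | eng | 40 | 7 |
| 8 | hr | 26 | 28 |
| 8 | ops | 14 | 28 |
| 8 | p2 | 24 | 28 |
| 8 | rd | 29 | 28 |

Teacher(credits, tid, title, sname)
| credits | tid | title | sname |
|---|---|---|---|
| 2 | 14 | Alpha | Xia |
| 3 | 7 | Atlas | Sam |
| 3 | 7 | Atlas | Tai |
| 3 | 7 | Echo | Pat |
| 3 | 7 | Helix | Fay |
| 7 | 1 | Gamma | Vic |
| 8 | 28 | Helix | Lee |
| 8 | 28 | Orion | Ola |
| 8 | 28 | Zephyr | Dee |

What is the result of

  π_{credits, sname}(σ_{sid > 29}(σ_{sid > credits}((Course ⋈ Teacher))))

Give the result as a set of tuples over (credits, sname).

{(3, Fay), (3, Pat), (3, Sam), (3, Tai)}

Natural join on credits, tid: {(3, cs, 23, 7, Atlas, Sam), (3, cs, 23, 7, Atlas, Tai), (3, cs, 23, 7, Echo, Pat), (3, cs, 23, 7, Helix, Fay), (3, cs, 8, 7, Atlas, Sam), (3, cs, 8, 7, Atlas, Tai), (3, cs, 8, 7, Echo, Pat), (3, cs, 8, 7, Helix, Fay), (3, p3, 4, 7, Atlas, Sam), (3, p3, 4, 7, Atlas, Tai), (3, p3, 4, 7, Echo, Pat), (3, p3, 4, 7, Helix, Fay), (3, rd, 28, 7, Atlas, Sam), (3, rd, 28, 7, Atlas, Tai), (3, rd, 28, 7, Echo, Pat), (3, rd, 28, 7, Helix, Fay), (3, x2, 40, 7, Atlas, Sam), (3, x2, 40, 7, Atlas, Tai), (3, x2, 40, 7, Echo, Pat), (3, x2, 40, 7, Helix, Fay), (3, x3, 1, 7, Atlas, Sam), (3, x3, 1, 7, Atlas, Tai), (3, x3, 1, 7, Echo, Pat), (3, x3, 1, 7, Helix, Fay), (8, hr, 26, 28, Helix, Lee), (8, hr, 26, 28, Orion, Ola), (8, hr, 26, 28, Zephyr, Dee), (8, ops, 14, 28, Helix, Lee), (8, ops, 14, 28, Orion, Ola), (8, ops, 14, 28, Zephyr, Dee), (8, p2, 24, 28, Helix, Lee), (8, p2, 24, 28, Orion, Ola), (8, p2, 24, 28, Zephyr, Dee), (8, rd, 29, 28, Helix, Lee), (8, rd, 29, 28, Orion, Ola), (8, rd, 29, 28, Zephyr, Dee)}
Apply σ_{sid > credits}; surviving tuples: {(3, cs, 23, 7, Atlas, Sam), (3, cs, 23, 7, Atlas, Tai), (3, cs, 23, 7, Echo, Pat), (3, cs, 23, 7, Helix, Fay), (3, cs, 8, 7, Atlas, Sam), (3, cs, 8, 7, Atlas, Tai), (3, cs, 8, 7, Echo, Pat), (3, cs, 8, 7, Helix, Fay), (3, p3, 4, 7, Atlas, Sam), (3, p3, 4, 7, Atlas, Tai), (3, p3, 4, 7, Echo, Pat), (3, p3, 4, 7, Helix, Fay), (3, rd, 28, 7, Atlas, Sam), (3, rd, 28, 7, Atlas, Tai), (3, rd, 28, 7, Echo, Pat), (3, rd, 28, 7, Helix, Fay), (3, x2, 40, 7, Atlas, Sam), (3, x2, 40, 7, Atlas, Tai), (3, x2, 40, 7, Echo, Pat), (3, x2, 40, 7, Helix, Fay), (8, hr, 26, 28, Helix, Lee), (8, hr, 26, 28, Orion, Ola), (8, hr, 26, 28, Zephyr, Dee), (8, ops, 14, 28, Helix, Lee), (8, ops, 14, 28, Orion, Ola), (8, ops, 14, 28, Zephyr, Dee), (8, p2, 24, 28, Helix, Lee), (8, p2, 24, 28, Orion, Ola), (8, p2, 24, 28, Zephyr, Dee), (8, rd, 29, 28, Helix, Lee), (8, rd, 29, 28, Orion, Ola), (8, rd, 29, 28, Zephyr, Dee)}
Apply σ_{sid > 29}; surviving tuples: {(3, x2, 40, 7, Atlas, Sam), (3, x2, 40, 7, Atlas, Tai), (3, x2, 40, 7, Echo, Pat), (3, x2, 40, 7, Helix, Fay)}
π_{credits, sname} gives {(3, Fay), (3, Pat), (3, Sam), (3, Tai)}.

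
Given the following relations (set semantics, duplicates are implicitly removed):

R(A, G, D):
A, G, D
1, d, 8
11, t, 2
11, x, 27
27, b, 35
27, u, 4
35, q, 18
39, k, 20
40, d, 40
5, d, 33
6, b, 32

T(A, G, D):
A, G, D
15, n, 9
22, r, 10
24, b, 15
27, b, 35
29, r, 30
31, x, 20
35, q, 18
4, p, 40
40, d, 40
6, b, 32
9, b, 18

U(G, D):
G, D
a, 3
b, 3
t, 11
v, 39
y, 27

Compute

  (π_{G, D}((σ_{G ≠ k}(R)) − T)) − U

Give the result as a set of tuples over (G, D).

σ[G ≠ k]: keep tuples satisfying G ≠ k → {(1, d, 8), (11, t, 2), (11, x, 27), (27, b, 35), (27, u, 4), (35, q, 18), (40, d, 40), (5, d, 33), (6, b, 32)}
Difference: {(1, d, 8), (11, t, 2), (11, x, 27), (27, b, 35), (27, u, 4), (35, q, 18), (40, d, 40), (5, d, 33), (6, b, 32)} with {(15, n, 9), (22, r, 10), (24, b, 15), (27, b, 35), (29, r, 30), (31, x, 20), (35, q, 18), (4, p, 40), (40, d, 40), (6, b, 32), (9, b, 18)} → {(1, d, 8), (11, t, 2), (11, x, 27), (27, u, 4), (5, d, 33)}
π[G, D]: project onto (G, D) → {(d, 33), (d, 8), (t, 2), (u, 4), (x, 27)}
Difference: {(d, 33), (d, 8), (t, 2), (u, 4), (x, 27)} with {(a, 3), (b, 3), (t, 11), (v, 39), (y, 27)} → {(d, 33), (d, 8), (t, 2), (u, 4), (x, 27)}

{(d, 33), (d, 8), (t, 2), (u, 4), (x, 27)}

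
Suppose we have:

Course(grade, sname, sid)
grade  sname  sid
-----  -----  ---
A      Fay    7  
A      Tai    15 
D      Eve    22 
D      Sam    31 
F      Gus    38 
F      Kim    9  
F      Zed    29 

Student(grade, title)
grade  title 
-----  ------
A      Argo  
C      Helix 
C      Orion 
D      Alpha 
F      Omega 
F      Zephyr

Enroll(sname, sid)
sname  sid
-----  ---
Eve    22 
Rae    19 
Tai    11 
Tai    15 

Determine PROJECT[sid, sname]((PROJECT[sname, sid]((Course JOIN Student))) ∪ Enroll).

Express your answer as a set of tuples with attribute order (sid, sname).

{(11, Tai), (15, Tai), (19, Rae), (22, Eve), (29, Zed), (31, Sam), (38, Gus), (7, Fay), (9, Kim)}

Natural join on grade: {(A, Fay, 7, Argo), (A, Tai, 15, Argo), (D, Eve, 22, Alpha), (D, Sam, 31, Alpha), (F, Gus, 38, Omega), (F, Gus, 38, Zephyr), (F, Kim, 9, Omega), (F, Kim, 9, Zephyr), (F, Zed, 29, Omega), (F, Zed, 29, Zephyr)}
π_{sname, sid} gives {(Eve, 22), (Fay, 7), (Gus, 38), (Kim, 9), (Sam, 31), (Tai, 15), (Zed, 29)} (3 duplicate(s) eliminated).
Taking the union: {(Eve, 22), (Fay, 7), (Gus, 38), (Kim, 9), (Rae, 19), (Sam, 31), (Tai, 11), (Tai, 15), (Zed, 29)}
π_{sid, sname} gives {(11, Tai), (15, Tai), (19, Rae), (22, Eve), (29, Zed), (31, Sam), (38, Gus), (7, Fay), (9, Kim)}.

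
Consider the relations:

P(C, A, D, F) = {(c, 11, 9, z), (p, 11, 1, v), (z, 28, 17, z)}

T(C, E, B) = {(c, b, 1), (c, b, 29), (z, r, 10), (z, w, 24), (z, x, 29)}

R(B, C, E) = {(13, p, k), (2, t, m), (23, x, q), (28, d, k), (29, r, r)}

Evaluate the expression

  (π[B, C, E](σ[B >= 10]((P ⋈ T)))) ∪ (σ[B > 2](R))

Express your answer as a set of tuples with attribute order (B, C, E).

P ⋈ T (natural join on C): {(c, 11, 9, z, b, 1), (c, 11, 9, z, b, 29), (z, 28, 17, z, r, 10), (z, 28, 17, z, w, 24), (z, 28, 17, z, x, 29)}
σ[B >= 10]: keep tuples satisfying B >= 10 → {(c, 11, 9, z, b, 29), (z, 28, 17, z, r, 10), (z, 28, 17, z, w, 24), (z, 28, 17, z, x, 29)}
Projecting to B, C, E: {(10, z, r), (24, z, w), (29, c, b), (29, z, x)}
σ[B > 2]: keep tuples satisfying B > 2 → {(13, p, k), (23, x, q), (28, d, k), (29, r, r)}
Set union of the two operands is {(10, z, r), (13, p, k), (23, x, q), (24, z, w), (28, d, k), (29, c, b), (29, r, r), (29, z, x)}.

{(10, z, r), (13, p, k), (23, x, q), (24, z, w), (28, d, k), (29, c, b), (29, r, r), (29, z, x)}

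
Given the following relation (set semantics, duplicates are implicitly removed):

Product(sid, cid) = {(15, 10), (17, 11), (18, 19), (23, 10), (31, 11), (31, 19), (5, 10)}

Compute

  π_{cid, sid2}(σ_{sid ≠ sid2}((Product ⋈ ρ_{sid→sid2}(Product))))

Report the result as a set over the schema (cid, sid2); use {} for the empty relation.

ρ[sid→sid2]: schema becomes (sid2, cid); tuples unchanged.
Natural join on cid: {(15, 10, 15), (15, 10, 23), (15, 10, 5), (17, 11, 17), (17, 11, 31), (18, 19, 18), (18, 19, 31), (23, 10, 15), (23, 10, 23), (23, 10, 5), (31, 11, 17), (31, 11, 31), (31, 19, 18), (31, 19, 31), (5, 10, 15), (5, 10, 23), (5, 10, 5)}
Filtering on sid ≠ sid2 leaves {(15, 10, 23), (15, 10, 5), (17, 11, 31), (18, 19, 31), (23, 10, 15), (23, 10, 5), (31, 11, 17), (31, 19, 18), (5, 10, 15), (5, 10, 23)}.
π[cid, sid2]: project onto (cid, sid2) (3 duplicate(s) eliminated) → {(10, 15), (10, 23), (10, 5), (11, 17), (11, 31), (19, 18), (19, 31)}

{(10, 15), (10, 23), (10, 5), (11, 17), (11, 31), (19, 18), (19, 31)}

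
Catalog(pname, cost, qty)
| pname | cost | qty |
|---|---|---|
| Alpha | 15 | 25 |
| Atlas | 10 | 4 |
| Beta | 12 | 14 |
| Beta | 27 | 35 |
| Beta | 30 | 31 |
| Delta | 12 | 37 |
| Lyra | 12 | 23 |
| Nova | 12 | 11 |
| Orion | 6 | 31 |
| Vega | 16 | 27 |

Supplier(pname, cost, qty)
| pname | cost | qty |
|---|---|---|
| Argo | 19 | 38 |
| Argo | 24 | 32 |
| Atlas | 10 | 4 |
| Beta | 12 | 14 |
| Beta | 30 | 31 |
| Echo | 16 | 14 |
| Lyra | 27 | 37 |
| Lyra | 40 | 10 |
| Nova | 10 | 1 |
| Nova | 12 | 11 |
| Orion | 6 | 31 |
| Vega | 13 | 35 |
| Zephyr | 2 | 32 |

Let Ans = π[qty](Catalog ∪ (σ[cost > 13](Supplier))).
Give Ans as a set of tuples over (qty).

{10, 11, 14, 23, 25, 27, 31, 32, 35, 37, 38, 4}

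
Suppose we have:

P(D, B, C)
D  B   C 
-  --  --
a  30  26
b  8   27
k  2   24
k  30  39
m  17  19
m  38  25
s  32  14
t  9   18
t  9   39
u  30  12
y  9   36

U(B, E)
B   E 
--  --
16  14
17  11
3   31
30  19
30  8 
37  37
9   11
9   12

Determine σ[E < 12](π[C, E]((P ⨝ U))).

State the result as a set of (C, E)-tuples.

{(12, 8), (18, 11), (19, 11), (26, 8), (36, 11), (39, 11), (39, 8)}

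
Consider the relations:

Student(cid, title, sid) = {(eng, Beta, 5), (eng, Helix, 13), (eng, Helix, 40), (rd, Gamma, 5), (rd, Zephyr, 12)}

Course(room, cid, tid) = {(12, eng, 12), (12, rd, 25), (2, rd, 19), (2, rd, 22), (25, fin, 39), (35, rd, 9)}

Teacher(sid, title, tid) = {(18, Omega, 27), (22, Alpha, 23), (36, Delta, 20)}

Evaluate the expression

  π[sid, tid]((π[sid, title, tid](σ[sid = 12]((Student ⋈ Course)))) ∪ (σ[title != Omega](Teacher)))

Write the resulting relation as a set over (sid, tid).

Student ⋈ Course (natural join on cid): {(eng, Beta, 5, 12, 12), (eng, Helix, 13, 12, 12), (eng, Helix, 40, 12, 12), (rd, Gamma, 5, 12, 25), (rd, Gamma, 5, 2, 19), (rd, Gamma, 5, 2, 22), (rd, Gamma, 5, 35, 9), (rd, Zephyr, 12, 12, 25), (rd, Zephyr, 12, 2, 19), (rd, Zephyr, 12, 2, 22), (rd, Zephyr, 12, 35, 9)}
Selection sid = 12: {(rd, Zephyr, 12, 12, 25), (rd, Zephyr, 12, 2, 19), (rd, Zephyr, 12, 2, 22), (rd, Zephyr, 12, 35, 9)}
π_{sid, title, tid} gives {(12, Zephyr, 19), (12, Zephyr, 22), (12, Zephyr, 25), (12, Zephyr, 9)}.
Selection title != Omega: {(22, Alpha, 23), (36, Delta, 20)}
Taking the union: {(12, Zephyr, 19), (12, Zephyr, 22), (12, Zephyr, 25), (12, Zephyr, 9), (22, Alpha, 23), (36, Delta, 20)}
π_{sid, tid} gives {(12, 19), (12, 22), (12, 25), (12, 9), (22, 23), (36, 20)}.

{(12, 19), (12, 22), (12, 25), (12, 9), (22, 23), (36, 20)}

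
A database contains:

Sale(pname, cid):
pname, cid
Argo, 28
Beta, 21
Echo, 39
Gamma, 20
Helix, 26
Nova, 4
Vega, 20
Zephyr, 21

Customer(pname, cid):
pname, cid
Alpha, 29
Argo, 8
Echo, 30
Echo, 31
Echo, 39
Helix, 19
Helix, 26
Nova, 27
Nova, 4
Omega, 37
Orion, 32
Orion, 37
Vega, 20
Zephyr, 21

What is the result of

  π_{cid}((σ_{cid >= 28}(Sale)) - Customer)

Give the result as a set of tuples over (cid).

Filtering on cid >= 28 leaves {(Argo, 28), (Echo, 39)}.
Taking the difference: {(Argo, 28)}
π[cid]: project onto (cid) → {28}

{28}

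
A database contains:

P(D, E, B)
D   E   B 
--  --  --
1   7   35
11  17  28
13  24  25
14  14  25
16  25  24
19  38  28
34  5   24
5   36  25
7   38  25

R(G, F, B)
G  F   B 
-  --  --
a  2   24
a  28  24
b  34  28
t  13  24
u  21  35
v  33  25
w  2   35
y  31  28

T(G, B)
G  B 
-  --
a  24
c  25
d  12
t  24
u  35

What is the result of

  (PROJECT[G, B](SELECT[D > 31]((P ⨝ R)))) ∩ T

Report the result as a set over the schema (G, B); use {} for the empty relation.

{(a, 24), (t, 24)}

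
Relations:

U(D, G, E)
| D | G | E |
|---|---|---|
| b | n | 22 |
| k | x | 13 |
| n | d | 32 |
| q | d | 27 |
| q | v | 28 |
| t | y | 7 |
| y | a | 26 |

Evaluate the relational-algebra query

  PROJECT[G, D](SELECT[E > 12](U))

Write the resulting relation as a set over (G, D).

Filtering on E > 12 leaves {(b, n, 22), (k, x, 13), (n, d, 32), (q, d, 27), (q, v, 28), (y, a, 26)}.
Projecting to G, D: {(a, y), (d, n), (d, q), (n, b), (v, q), (x, k)}

{(a, y), (d, n), (d, q), (n, b), (v, q), (x, k)}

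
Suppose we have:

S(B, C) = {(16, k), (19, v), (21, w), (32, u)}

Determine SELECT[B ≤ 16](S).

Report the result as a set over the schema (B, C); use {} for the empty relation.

{(16, k)}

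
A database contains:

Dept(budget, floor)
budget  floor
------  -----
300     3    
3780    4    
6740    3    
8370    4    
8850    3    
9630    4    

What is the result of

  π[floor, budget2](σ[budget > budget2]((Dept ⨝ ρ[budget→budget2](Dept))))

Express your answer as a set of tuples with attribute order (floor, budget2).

ρ[budget→budget2]: schema becomes (budget2, floor); tuples unchanged.
Joining Dept and ρ[budget→budget2](Dept) on floor yields {(300, 3, 300), (300, 3, 6740), (300, 3, 8850), (3780, 4, 3780), (3780, 4, 8370), (3780, 4, 9630), (6740, 3, 300), (6740, 3, 6740), (6740, 3, 8850), (8370, 4, 3780), (8370, 4, 8370), (8370, 4, 9630), (8850, 3, 300), (8850, 3, 6740), (8850, 3, 8850), (9630, 4, 3780), (9630, 4, 8370), (9630, 4, 9630)}.
Apply σ_{budget > budget2}; surviving tuples: {(6740, 3, 300), (8370, 4, 3780), (8850, 3, 300), (8850, 3, 6740), (9630, 4, 3780), (9630, 4, 8370)}
π_{floor, budget2} gives {(3, 300), (3, 6740), (4, 3780), (4, 8370)} (2 duplicate(s) eliminated).

{(3, 300), (3, 6740), (4, 3780), (4, 8370)}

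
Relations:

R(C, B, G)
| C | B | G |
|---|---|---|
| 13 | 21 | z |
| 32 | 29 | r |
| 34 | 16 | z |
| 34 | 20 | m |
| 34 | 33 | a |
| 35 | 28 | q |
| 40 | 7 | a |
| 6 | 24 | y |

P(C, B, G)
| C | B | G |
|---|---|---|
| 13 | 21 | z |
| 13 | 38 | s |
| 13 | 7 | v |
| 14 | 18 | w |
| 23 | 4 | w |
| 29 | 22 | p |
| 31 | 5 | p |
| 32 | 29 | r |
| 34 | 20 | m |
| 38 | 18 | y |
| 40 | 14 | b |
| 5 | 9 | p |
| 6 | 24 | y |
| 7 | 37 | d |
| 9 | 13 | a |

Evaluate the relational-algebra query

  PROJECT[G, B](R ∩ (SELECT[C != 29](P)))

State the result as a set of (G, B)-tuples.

{(m, 20), (r, 29), (y, 24), (z, 21)}

Apply σ_{C != 29}; surviving tuples: {(13, 21, z), (13, 38, s), (13, 7, v), (14, 18, w), (23, 4, w), (31, 5, p), (32, 29, r), (34, 20, m), (38, 18, y), (40, 14, b), (5, 9, p), (6, 24, y), (7, 37, d), (9, 13, a)}
Intersection: {(13, 21, z), (32, 29, r), (34, 16, z), (34, 20, m), (34, 33, a), (35, 28, q), (40, 7, a), (6, 24, y)} with {(13, 21, z), (13, 38, s), (13, 7, v), (14, 18, w), (23, 4, w), (31, 5, p), (32, 29, r), (34, 20, m), (38, 18, y), (40, 14, b), (5, 9, p), (6, 24, y), (7, 37, d), (9, 13, a)} → {(13, 21, z), (32, 29, r), (34, 20, m), (6, 24, y)}
π_{G, B} gives {(m, 20), (r, 29), (y, 24), (z, 21)}.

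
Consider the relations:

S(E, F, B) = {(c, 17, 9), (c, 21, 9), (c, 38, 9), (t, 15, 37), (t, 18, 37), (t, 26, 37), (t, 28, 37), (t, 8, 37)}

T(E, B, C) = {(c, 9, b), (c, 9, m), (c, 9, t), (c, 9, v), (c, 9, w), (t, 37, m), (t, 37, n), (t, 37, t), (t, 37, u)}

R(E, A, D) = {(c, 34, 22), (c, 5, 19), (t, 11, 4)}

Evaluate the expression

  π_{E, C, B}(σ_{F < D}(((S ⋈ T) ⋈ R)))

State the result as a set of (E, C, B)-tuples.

Joining S and T on E, B yields {(c, 17, 9, b), (c, 17, 9, m), (c, 17, 9, t), (c, 17, 9, v), (c, 17, 9, w), (c, 21, 9, b), (c, 21, 9, m), (c, 21, 9, t), (c, 21, 9, v), (c, 21, 9, w), (c, 38, 9, b), (c, 38, 9, m), (c, 38, 9, t), (c, 38, 9, v), (c, 38, 9, w), (t, 15, 37, m), (t, 15, 37, n), (t, 15, 37, t), (t, 15, 37, u), (t, 18, 37, m), (t, 18, 37, n), (t, 18, 37, t), (t, 18, 37, u), (t, 26, 37, m), (t, 26, 37, n), (t, 26, 37, t), (t, 26, 37, u), (t, 28, 37, m), (t, 28, 37, n), (t, 28, 37, t), (t, 28, 37, u), (t, 8, 37, m), (t, 8, 37, n), (t, 8, 37, t), (t, 8, 37, u)}.
Joining (S ⋈ T) and R on E yields {(c, 17, 9, b, 34, 22), (c, 17, 9, b, 5, 19), (c, 17, 9, m, 34, 22), (c, 17, 9, m, 5, 19), (c, 17, 9, t, 34, 22), (c, 17, 9, t, 5, 19), (c, 17, 9, v, 34, 22), (c, 17, 9, v, 5, 19), (c, 17, 9, w, 34, 22), (c, 17, 9, w, 5, 19), (c, 21, 9, b, 34, 22), (c, 21, 9, b, 5, 19), (c, 21, 9, m, 34, 22), (c, 21, 9, m, 5, 19), (c, 21, 9, t, 34, 22), (c, 21, 9, t, 5, 19), (c, 21, 9, v, 34, 22), (c, 21, 9, v, 5, 19), (c, 21, 9, w, 34, 22), (c, 21, 9, w, 5, 19), (c, 38, 9, b, 34, 22), (c, 38, 9, b, 5, 19), (c, 38, 9, m, 34, 22), (c, 38, 9, m, 5, 19), (c, 38, 9, t, 34, 22), (c, 38, 9, t, 5, 19), (c, 38, 9, v, 34, 22), (c, 38, 9, v, 5, 19), (c, 38, 9, w, 34, 22), (c, 38, 9, w, 5, 19), (t, 15, 37, m, 11, 4), (t, 15, 37, n, 11, 4), (t, 15, 37, t, 11, 4), (t, 15, 37, u, 11, 4), (t, 18, 37, m, 11, 4), (t, 18, 37, n, 11, 4), (t, 18, 37, t, 11, 4), (t, 18, 37, u, 11, 4), (t, 26, 37, m, 11, 4), (t, 26, 37, n, 11, 4), (t, 26, 37, t, 11, 4), (t, 26, 37, u, 11, 4), (t, 28, 37, m, 11, 4), (t, 28, 37, n, 11, 4), (t, 28, 37, t, 11, 4), (t, 28, 37, u, 11, 4), (t, 8, 37, m, 11, 4), (t, 8, 37, n, 11, 4), (t, 8, 37, t, 11, 4), (t, 8, 37, u, 11, 4)}.
σ[F < D]: keep tuples satisfying F < D → {(c, 17, 9, b, 34, 22), (c, 17, 9, b, 5, 19), (c, 17, 9, m, 34, 22), (c, 17, 9, m, 5, 19), (c, 17, 9, t, 34, 22), (c, 17, 9, t, 5, 19), (c, 17, 9, v, 34, 22), (c, 17, 9, v, 5, 19), (c, 17, 9, w, 34, 22), (c, 17, 9, w, 5, 19), (c, 21, 9, b, 34, 22), (c, 21, 9, m, 34, 22), (c, 21, 9, t, 34, 22), (c, 21, 9, v, 34, 22), (c, 21, 9, w, 34, 22)}
Projecting to E, C, B (10 duplicate(s) eliminated): {(c, b, 9), (c, m, 9), (c, t, 9), (c, v, 9), (c, w, 9)}

{(c, b, 9), (c, m, 9), (c, t, 9), (c, v, 9), (c, w, 9)}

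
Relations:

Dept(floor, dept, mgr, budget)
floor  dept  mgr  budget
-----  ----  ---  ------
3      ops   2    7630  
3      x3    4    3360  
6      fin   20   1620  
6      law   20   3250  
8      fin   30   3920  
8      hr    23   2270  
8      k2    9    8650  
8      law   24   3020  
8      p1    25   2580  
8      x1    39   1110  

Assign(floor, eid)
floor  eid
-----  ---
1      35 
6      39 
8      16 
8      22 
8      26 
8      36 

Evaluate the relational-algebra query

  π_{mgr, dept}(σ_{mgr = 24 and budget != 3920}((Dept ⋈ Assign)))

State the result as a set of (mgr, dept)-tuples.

{(24, law)}

Dept ⋈ Assign (natural join on floor): {(6, fin, 20, 1620, 39), (6, law, 20, 3250, 39), (8, fin, 30, 3920, 16), (8, fin, 30, 3920, 22), (8, fin, 30, 3920, 26), (8, fin, 30, 3920, 36), (8, hr, 23, 2270, 16), (8, hr, 23, 2270, 22), (8, hr, 23, 2270, 26), (8, hr, 23, 2270, 36), (8, k2, 9, 8650, 16), (8, k2, 9, 8650, 22), (8, k2, 9, 8650, 26), (8, k2, 9, 8650, 36), (8, law, 24, 3020, 16), (8, law, 24, 3020, 22), (8, law, 24, 3020, 26), (8, law, 24, 3020, 36), (8, p1, 25, 2580, 16), (8, p1, 25, 2580, 22), (8, p1, 25, 2580, 26), (8, p1, 25, 2580, 36), (8, x1, 39, 1110, 16), (8, x1, 39, 1110, 22), (8, x1, 39, 1110, 26), (8, x1, 39, 1110, 36)}
σ[mgr = 24 and budget != 3920]: keep tuples satisfying mgr = 24 and budget != 3920 → {(8, law, 24, 3020, 16), (8, law, 24, 3020, 22), (8, law, 24, 3020, 26), (8, law, 24, 3020, 36)}
Projecting to mgr, dept (3 duplicate(s) eliminated): {(24, law)}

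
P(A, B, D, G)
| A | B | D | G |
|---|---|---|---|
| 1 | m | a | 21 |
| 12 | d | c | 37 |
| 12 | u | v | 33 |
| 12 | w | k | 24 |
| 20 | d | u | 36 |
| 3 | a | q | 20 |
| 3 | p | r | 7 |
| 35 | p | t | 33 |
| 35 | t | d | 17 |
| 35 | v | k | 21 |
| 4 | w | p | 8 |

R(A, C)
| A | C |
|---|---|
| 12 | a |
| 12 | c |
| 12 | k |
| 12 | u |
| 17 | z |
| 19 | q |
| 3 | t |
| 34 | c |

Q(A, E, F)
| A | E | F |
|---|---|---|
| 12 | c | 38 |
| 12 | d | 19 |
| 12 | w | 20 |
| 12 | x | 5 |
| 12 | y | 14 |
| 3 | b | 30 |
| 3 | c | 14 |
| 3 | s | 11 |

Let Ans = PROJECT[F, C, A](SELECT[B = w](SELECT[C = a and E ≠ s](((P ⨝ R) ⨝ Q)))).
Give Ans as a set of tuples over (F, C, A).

Natural join on A: {(12, d, c, 37, a), (12, d, c, 37, c), (12, d, c, 37, k), (12, d, c, 37, u), (12, u, v, 33, a), (12, u, v, 33, c), (12, u, v, 33, k), (12, u, v, 33, u), (12, w, k, 24, a), (12, w, k, 24, c), (12, w, k, 24, k), (12, w, k, 24, u), (3, a, q, 20, t), (3, p, r, 7, t)}
Natural join on A: {(12, d, c, 37, a, c, 38), (12, d, c, 37, a, d, 19), (12, d, c, 37, a, w, 20), (12, d, c, 37, a, x, 5), (12, d, c, 37, a, y, 14), (12, d, c, 37, c, c, 38), (12, d, c, 37, c, d, 19), (12, d, c, 37, c, w, 20), (12, d, c, 37, c, x, 5), (12, d, c, 37, c, y, 14), (12, d, c, 37, k, c, 38), (12, d, c, 37, k, d, 19), (12, d, c, 37, k, w, 20), (12, d, c, 37, k, x, 5), (12, d, c, 37, k, y, 14), (12, d, c, 37, u, c, 38), (12, d, c, 37, u, d, 19), (12, d, c, 37, u, w, 20), (12, d, c, 37, u, x, 5), (12, d, c, 37, u, y, 14), (12, u, v, 33, a, c, 38), (12, u, v, 33, a, d, 19), (12, u, v, 33, a, w, 20), (12, u, v, 33, a, x, 5), (12, u, v, 33, a, y, 14), (12, u, v, 33, c, c, 38), (12, u, v, 33, c, d, 19), (12, u, v, 33, c, w, 20), (12, u, v, 33, c, x, 5), (12, u, v, 33, c, y, 14), (12, u, v, 33, k, c, 38), (12, u, v, 33, k, d, 19), (12, u, v, 33, k, w, 20), (12, u, v, 33, k, x, 5), (12, u, v, 33, k, y, 14), (12, u, v, 33, u, c, 38), (12, u, v, 33, u, d, 19), (12, u, v, 33, u, w, 20), (12, u, v, 33, u, x, 5), (12, u, v, 33, u, y, 14), (12, w, k, 24, a, c, 38), (12, w, k, 24, a, d, 19), (12, w, k, 24, a, w, 20), (12, w, k, 24, a, x, 5), (12, w, k, 24, a, y, 14), (12, w, k, 24, c, c, 38), (12, w, k, 24, c, d, 19), (12, w, k, 24, c, w, 20), (12, w, k, 24, c, x, 5), (12, w, k, 24, c, y, 14), (12, w, k, 24, k, c, 38), (12, w, k, 24, k, d, 19), (12, w, k, 24, k, w, 20), (12, w, k, 24, k, x, 5), (12, w, k, 24, k, y, 14), (12, w, k, 24, u, c, 38), (12, w, k, 24, u, d, 19), (12, w, k, 24, u, w, 20), (12, w, k, 24, u, x, 5), (12, w, k, 24, u, y, 14), (3, a, q, 20, t, b, 30), (3, a, q, 20, t, c, 14), (3, a, q, 20, t, s, 11), (3, p, r, 7, t, b, 30), (3, p, r, 7, t, c, 14), (3, p, r, 7, t, s, 11)}
Selection C = a and E ≠ s: {(12, d, c, 37, a, c, 38), (12, d, c, 37, a, d, 19), (12, d, c, 37, a, w, 20), (12, d, c, 37, a, x, 5), (12, d, c, 37, a, y, 14), (12, u, v, 33, a, c, 38), (12, u, v, 33, a, d, 19), (12, u, v, 33, a, w, 20), (12, u, v, 33, a, x, 5), (12, u, v, 33, a, y, 14), (12, w, k, 24, a, c, 38), (12, w, k, 24, a, d, 19), (12, w, k, 24, a, w, 20), (12, w, k, 24, a, x, 5), (12, w, k, 24, a, y, 14)}
Selection B = w: {(12, w, k, 24, a, c, 38), (12, w, k, 24, a, d, 19), (12, w, k, 24, a, w, 20), (12, w, k, 24, a, x, 5), (12, w, k, 24, a, y, 14)}
π_{F, C, A} gives {(14, a, 12), (19, a, 12), (20, a, 12), (38, a, 12), (5, a, 12)}.

{(14, a, 12), (19, a, 12), (20, a, 12), (38, a, 12), (5, a, 12)}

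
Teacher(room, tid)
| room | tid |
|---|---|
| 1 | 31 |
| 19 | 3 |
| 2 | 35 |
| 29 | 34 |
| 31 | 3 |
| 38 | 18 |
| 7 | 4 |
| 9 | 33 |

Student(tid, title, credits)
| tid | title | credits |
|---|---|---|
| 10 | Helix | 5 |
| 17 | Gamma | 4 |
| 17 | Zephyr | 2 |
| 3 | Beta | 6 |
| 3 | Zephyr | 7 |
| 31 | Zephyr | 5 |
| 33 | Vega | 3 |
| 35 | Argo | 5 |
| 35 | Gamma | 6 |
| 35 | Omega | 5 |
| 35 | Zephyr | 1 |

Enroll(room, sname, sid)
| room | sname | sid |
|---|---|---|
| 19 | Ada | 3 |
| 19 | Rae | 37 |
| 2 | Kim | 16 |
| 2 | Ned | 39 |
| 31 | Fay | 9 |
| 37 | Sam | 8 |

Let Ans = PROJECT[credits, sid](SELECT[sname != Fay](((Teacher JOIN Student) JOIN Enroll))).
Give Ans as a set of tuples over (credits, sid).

Teacher ⋈ Student (natural join on tid): {(1, 31, Zephyr, 5), (19, 3, Beta, 6), (19, 3, Zephyr, 7), (2, 35, Argo, 5), (2, 35, Gamma, 6), (2, 35, Omega, 5), (2, 35, Zephyr, 1), (31, 3, Beta, 6), (31, 3, Zephyr, 7), (9, 33, Vega, 3)}
(Teacher JOIN Student) ⋈ Enroll (natural join on room): {(19, 3, Beta, 6, Ada, 3), (19, 3, Beta, 6, Rae, 37), (19, 3, Zephyr, 7, Ada, 3), (19, 3, Zephyr, 7, Rae, 37), (2, 35, Argo, 5, Kim, 16), (2, 35, Argo, 5, Ned, 39), (2, 35, Gamma, 6, Kim, 16), (2, 35, Gamma, 6, Ned, 39), (2, 35, Omega, 5, Kim, 16), (2, 35, Omega, 5, Ned, 39), (2, 35, Zephyr, 1, Kim, 16), (2, 35, Zephyr, 1, Ned, 39), (31, 3, Beta, 6, Fay, 9), (31, 3, Zephyr, 7, Fay, 9)}
Apply σ_{sname != Fay}; surviving tuples: {(19, 3, Beta, 6, Ada, 3), (19, 3, Beta, 6, Rae, 37), (19, 3, Zephyr, 7, Ada, 3), (19, 3, Zephyr, 7, Rae, 37), (2, 35, Argo, 5, Kim, 16), (2, 35, Argo, 5, Ned, 39), (2, 35, Gamma, 6, Kim, 16), (2, 35, Gamma, 6, Ned, 39), (2, 35, Omega, 5, Kim, 16), (2, 35, Omega, 5, Ned, 39), (2, 35, Zephyr, 1, Kim, 16), (2, 35, Zephyr, 1, Ned, 39)}
Projecting to credits, sid (2 duplicate(s) eliminated): {(1, 16), (1, 39), (5, 16), (5, 39), (6, 16), (6, 3), (6, 37), (6, 39), (7, 3), (7, 37)}

{(1, 16), (1, 39), (5, 16), (5, 39), (6, 16), (6, 3), (6, 37), (6, 39), (7, 3), (7, 37)}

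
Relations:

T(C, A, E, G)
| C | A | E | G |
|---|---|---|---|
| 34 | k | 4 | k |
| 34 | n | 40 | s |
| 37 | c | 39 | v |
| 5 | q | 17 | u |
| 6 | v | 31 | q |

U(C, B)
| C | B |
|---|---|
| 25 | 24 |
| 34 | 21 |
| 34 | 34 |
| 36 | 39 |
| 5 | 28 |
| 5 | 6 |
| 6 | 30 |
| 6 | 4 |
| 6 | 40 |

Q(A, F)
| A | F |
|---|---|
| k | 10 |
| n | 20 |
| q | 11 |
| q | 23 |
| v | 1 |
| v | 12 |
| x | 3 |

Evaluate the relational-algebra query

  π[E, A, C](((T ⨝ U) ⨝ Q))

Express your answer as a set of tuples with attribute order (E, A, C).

{(17, q, 5), (31, v, 6), (4, k, 34), (40, n, 34)}

Joining T and U on C yields {(34, k, 4, k, 21), (34, k, 4, k, 34), (34, n, 40, s, 21), (34, n, 40, s, 34), (5, q, 17, u, 28), (5, q, 17, u, 6), (6, v, 31, q, 30), (6, v, 31, q, 4), (6, v, 31, q, 40)}.
Joining (T ⨝ U) and Q on A yields {(34, k, 4, k, 21, 10), (34, k, 4, k, 34, 10), (34, n, 40, s, 21, 20), (34, n, 40, s, 34, 20), (5, q, 17, u, 28, 11), (5, q, 17, u, 28, 23), (5, q, 17, u, 6, 11), (5, q, 17, u, 6, 23), (6, v, 31, q, 30, 1), (6, v, 31, q, 30, 12), (6, v, 31, q, 4, 1), (6, v, 31, q, 4, 12), (6, v, 31, q, 40, 1), (6, v, 31, q, 40, 12)}.
Keep only column(s) E, A, C (10 duplicate(s) eliminated): {(17, q, 5), (31, v, 6), (4, k, 34), (40, n, 34)}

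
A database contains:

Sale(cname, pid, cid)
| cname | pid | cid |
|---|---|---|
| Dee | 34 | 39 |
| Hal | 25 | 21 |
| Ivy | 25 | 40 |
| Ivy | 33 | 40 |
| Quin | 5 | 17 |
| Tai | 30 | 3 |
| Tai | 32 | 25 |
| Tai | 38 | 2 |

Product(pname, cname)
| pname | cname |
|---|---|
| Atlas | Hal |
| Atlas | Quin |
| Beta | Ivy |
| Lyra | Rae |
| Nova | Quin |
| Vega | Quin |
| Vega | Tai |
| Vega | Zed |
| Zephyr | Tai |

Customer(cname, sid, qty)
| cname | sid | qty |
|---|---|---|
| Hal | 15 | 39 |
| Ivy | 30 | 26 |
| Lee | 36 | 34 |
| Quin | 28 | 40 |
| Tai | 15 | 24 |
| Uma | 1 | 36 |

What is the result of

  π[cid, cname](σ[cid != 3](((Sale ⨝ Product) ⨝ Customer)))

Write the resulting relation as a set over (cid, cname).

{(17, Quin), (2, Tai), (21, Hal), (25, Tai), (40, Ivy)}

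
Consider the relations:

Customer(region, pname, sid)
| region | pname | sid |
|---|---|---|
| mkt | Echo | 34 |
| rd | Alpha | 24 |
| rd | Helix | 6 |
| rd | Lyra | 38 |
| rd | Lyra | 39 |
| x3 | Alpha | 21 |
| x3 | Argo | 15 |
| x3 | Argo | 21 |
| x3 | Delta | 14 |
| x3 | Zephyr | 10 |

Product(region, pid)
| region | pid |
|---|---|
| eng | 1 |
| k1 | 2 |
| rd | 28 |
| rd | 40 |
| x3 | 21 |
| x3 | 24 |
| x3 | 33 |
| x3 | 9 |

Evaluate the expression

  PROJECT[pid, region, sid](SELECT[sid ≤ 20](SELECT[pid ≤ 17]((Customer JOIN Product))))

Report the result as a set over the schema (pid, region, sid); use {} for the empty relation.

Customer ⋈ Product (natural join on region): {(rd, Alpha, 24, 28), (rd, Alpha, 24, 40), (rd, Helix, 6, 28), (rd, Helix, 6, 40), (rd, Lyra, 38, 28), (rd, Lyra, 38, 40), (rd, Lyra, 39, 28), (rd, Lyra, 39, 40), (x3, Alpha, 21, 21), (x3, Alpha, 21, 24), (x3, Alpha, 21, 33), (x3, Alpha, 21, 9), (x3, Argo, 15, 21), (x3, Argo, 15, 24), (x3, Argo, 15, 33), (x3, Argo, 15, 9), (x3, Argo, 21, 21), (x3, Argo, 21, 24), (x3, Argo, 21, 33), (x3, Argo, 21, 9), (x3, Delta, 14, 21), (x3, Delta, 14, 24), (x3, Delta, 14, 33), (x3, Delta, 14, 9), (x3, Zephyr, 10, 21), (x3, Zephyr, 10, 24), (x3, Zephyr, 10, 33), (x3, Zephyr, 10, 9)}
σ[pid ≤ 17]: keep tuples satisfying pid ≤ 17 → {(x3, Alpha, 21, 9), (x3, Argo, 15, 9), (x3, Argo, 21, 9), (x3, Delta, 14, 9), (x3, Zephyr, 10, 9)}
σ[sid ≤ 20]: keep tuples satisfying sid ≤ 20 → {(x3, Argo, 15, 9), (x3, Delta, 14, 9), (x3, Zephyr, 10, 9)}
Projecting to pid, region, sid: {(9, x3, 10), (9, x3, 14), (9, x3, 15)}

{(9, x3, 10), (9, x3, 14), (9, x3, 15)}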